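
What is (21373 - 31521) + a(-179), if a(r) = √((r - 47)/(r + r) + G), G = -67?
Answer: -10148 + 6*I*√59070/179 ≈ -10148.0 + 8.1467*I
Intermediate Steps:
a(r) = √(-67 + (-47 + r)/(2*r)) (a(r) = √((r - 47)/(r + r) - 67) = √((-47 + r)/((2*r)) - 67) = √((-47 + r)*(1/(2*r)) - 67) = √((-47 + r)/(2*r) - 67) = √(-67 + (-47 + r)/(2*r)))
(21373 - 31521) + a(-179) = (21373 - 31521) + √(-266 - 94/(-179))/2 = -10148 + √(-266 - 94*(-1/179))/2 = -10148 + √(-266 + 94/179)/2 = -10148 + √(-47520/179)/2 = -10148 + (12*I*√59070/179)/2 = -10148 + 6*I*√59070/179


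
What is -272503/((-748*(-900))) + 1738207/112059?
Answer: 3837119659/254000400 ≈ 15.107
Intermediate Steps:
-272503/((-748*(-900))) + 1738207/112059 = -272503/673200 + 1738207*(1/112059) = -272503*1/673200 + 1738207/112059 = -24773/61200 + 1738207/112059 = 3837119659/254000400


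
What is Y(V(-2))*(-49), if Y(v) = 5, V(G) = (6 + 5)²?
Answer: -245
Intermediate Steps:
V(G) = 121 (V(G) = 11² = 121)
Y(V(-2))*(-49) = 5*(-49) = -245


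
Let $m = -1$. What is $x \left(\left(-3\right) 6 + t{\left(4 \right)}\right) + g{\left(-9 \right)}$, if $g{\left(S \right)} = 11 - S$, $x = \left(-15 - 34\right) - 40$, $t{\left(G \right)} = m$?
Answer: $1711$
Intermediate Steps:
$t{\left(G \right)} = -1$
$x = -89$ ($x = -49 - 40 = -89$)
$x \left(\left(-3\right) 6 + t{\left(4 \right)}\right) + g{\left(-9 \right)} = - 89 \left(\left(-3\right) 6 - 1\right) + \left(11 - -9\right) = - 89 \left(-18 - 1\right) + \left(11 + 9\right) = \left(-89\right) \left(-19\right) + 20 = 1691 + 20 = 1711$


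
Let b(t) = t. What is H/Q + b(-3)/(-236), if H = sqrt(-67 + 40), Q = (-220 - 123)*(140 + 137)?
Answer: 3/236 - 3*I*sqrt(3)/95011 ≈ 0.012712 - 5.469e-5*I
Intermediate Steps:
Q = -95011 (Q = -343*277 = -95011)
H = 3*I*sqrt(3) (H = sqrt(-27) = 3*I*sqrt(3) ≈ 5.1962*I)
H/Q + b(-3)/(-236) = (3*I*sqrt(3))/(-95011) - 3/(-236) = (3*I*sqrt(3))*(-1/95011) - 3*(-1/236) = -3*I*sqrt(3)/95011 + 3/236 = 3/236 - 3*I*sqrt(3)/95011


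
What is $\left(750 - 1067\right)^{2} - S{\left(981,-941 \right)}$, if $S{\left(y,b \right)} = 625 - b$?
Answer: $98923$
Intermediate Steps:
$\left(750 - 1067\right)^{2} - S{\left(981,-941 \right)} = \left(750 - 1067\right)^{2} - \left(625 - -941\right) = \left(-317\right)^{2} - \left(625 + 941\right) = 100489 - 1566 = 98923$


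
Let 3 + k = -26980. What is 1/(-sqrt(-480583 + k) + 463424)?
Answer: 231712/107381155671 + 19*I*sqrt(1406)/214762311342 ≈ 2.1578e-6 + 3.3173e-9*I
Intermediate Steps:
k = -26983 (k = -3 - 26980 = -26983)
1/(-sqrt(-480583 + k) + 463424) = 1/(-sqrt(-480583 - 26983) + 463424) = 1/(-sqrt(-507566) + 463424) = 1/(-19*I*sqrt(1406) + 463424) = 1/(463424 - 19*I*sqrt(1406))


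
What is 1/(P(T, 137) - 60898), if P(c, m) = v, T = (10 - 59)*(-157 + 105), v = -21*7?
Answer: -1/61045 ≈ -1.6381e-5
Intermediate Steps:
v = -147
T = 2548 (T = -49*(-52) = 2548)
P(c, m) = -147
1/(P(T, 137) - 60898) = 1/(-147 - 60898) = 1/(-61045) = -1/61045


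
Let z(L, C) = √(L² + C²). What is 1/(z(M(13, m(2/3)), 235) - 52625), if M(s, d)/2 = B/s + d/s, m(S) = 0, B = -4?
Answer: -8893625/468017682536 - 13*√9333089/468017682536 ≈ -1.9088e-5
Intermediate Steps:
M(s, d) = -8/s + 2*d/s (M(s, d) = 2*(-4/s + d/s) = -8/s + 2*d/s)
z(L, C) = √(C² + L²)
1/(z(M(13, m(2/3)), 235) - 52625) = 1/(√(235² + (2*(-4 + 0)/13)²) - 52625) = 1/(√(55225 + (2*(1/13)*(-4))²) - 52625) = 1/(√(55225 + (-8/13)²) - 52625) = 1/(√(55225 + 64/169) - 52625) = 1/(√(9333089/169) - 52625) = 1/(√9333089/13 - 52625) = 1/(-52625 + √9333089/13)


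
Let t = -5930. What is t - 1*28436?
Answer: -34366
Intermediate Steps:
t - 1*28436 = -5930 - 1*28436 = -5930 - 28436 = -34366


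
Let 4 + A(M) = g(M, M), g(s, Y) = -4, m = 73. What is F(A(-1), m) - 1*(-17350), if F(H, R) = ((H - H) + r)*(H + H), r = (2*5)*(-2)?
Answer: 17670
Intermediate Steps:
A(M) = -8 (A(M) = -4 - 4 = -8)
r = -20 (r = 10*(-2) = -20)
F(H, R) = -40*H (F(H, R) = ((H - H) - 20)*(H + H) = (0 - 20)*(2*H) = -40*H)
F(A(-1), m) - 1*(-17350) = -40*(-8) - 1*(-17350) = 320 + 17350 = 17670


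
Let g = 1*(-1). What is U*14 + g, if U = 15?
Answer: 209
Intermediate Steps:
g = -1
U*14 + g = 15*14 - 1 = 210 - 1 = 209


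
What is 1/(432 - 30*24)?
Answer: -1/288 ≈ -0.0034722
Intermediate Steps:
1/(432 - 30*24) = 1/(432 - 720) = 1/(-288) = -1/288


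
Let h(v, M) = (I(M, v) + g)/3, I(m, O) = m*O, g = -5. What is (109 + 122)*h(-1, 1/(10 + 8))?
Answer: -7007/18 ≈ -389.28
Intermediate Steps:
I(m, O) = O*m
h(v, M) = -5/3 + M*v/3 (h(v, M) = (v*M - 5)/3 = (M*v - 5)*(1/3) = (-5 + M*v)*(1/3) = -5/3 + M*v/3)
(109 + 122)*h(-1, 1/(10 + 8)) = (109 + 122)*(-5/3 + (1/3)*(-1)/(10 + 8)) = 231*(-5/3 + (1/3)*(-1)/18) = 231*(-5/3 + (1/3)*(1/18)*(-1)) = 231*(-5/3 - 1/54) = 231*(-91/54) = -7007/18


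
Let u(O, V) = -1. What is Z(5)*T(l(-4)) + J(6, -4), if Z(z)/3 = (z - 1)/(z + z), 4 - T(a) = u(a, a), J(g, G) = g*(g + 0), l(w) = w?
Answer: 42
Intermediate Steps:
J(g, G) = g**2 (J(g, G) = g*g = g**2)
T(a) = 5 (T(a) = 4 - 1*(-1) = 4 + 1 = 5)
Z(z) = 3*(-1 + z)/(2*z) (Z(z) = 3*((z - 1)/(z + z)) = 3*((-1 + z)/((2*z))) = 3*((-1 + z)*(1/(2*z))) = 3*((-1 + z)/(2*z)) = 3*(-1 + z)/(2*z))
Z(5)*T(l(-4)) + J(6, -4) = ((3/2)*(-1 + 5)/5)*5 + 6**2 = ((3/2)*(1/5)*4)*5 + 36 = (6/5)*5 + 36 = 6 + 36 = 42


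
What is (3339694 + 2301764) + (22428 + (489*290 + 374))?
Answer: 5806070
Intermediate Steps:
(3339694 + 2301764) + (22428 + (489*290 + 374)) = 5641458 + (22428 + (141810 + 374)) = 5641458 + (22428 + 142184) = 5641458 + 164612 = 5806070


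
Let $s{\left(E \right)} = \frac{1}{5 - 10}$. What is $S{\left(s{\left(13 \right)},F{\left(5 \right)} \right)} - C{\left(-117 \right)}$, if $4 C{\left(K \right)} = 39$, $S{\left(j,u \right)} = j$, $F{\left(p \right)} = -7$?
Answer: $- \frac{199}{20} \approx -9.95$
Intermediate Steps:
$s{\left(E \right)} = - \frac{1}{5}$ ($s{\left(E \right)} = \frac{1}{-5} = - \frac{1}{5}$)
$C{\left(K \right)} = \frac{39}{4}$ ($C{\left(K \right)} = \frac{1}{4} \cdot 39 = \frac{39}{4}$)
$S{\left(s{\left(13 \right)},F{\left(5 \right)} \right)} - C{\left(-117 \right)} = - \frac{1}{5} - \frac{39}{4} = - \frac{199}{20}$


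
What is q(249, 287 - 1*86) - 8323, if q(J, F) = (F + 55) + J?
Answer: -7818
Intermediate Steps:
q(J, F) = 55 + F + J (q(J, F) = (55 + F) + J = 55 + F + J)
q(249, 287 - 1*86) - 8323 = (55 + (287 - 1*86) + 249) - 8323 = (55 + (287 - 86) + 249) - 8323 = (55 + 201 + 249) - 8323 = 505 - 8323 = -7818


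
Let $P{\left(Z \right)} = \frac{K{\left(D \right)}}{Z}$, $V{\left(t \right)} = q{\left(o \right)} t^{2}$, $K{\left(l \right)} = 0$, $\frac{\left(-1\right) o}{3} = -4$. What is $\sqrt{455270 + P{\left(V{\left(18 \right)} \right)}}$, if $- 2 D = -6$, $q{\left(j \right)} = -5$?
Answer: $\sqrt{455270} \approx 674.74$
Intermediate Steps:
$o = 12$ ($o = \left(-3\right) \left(-4\right) = 12$)
$D = 3$ ($D = \left(- \frac{1}{2}\right) \left(-6\right) = 3$)
$V{\left(t \right)} = - 5 t^{2}$
$P{\left(Z \right)} = 0$ ($P{\left(Z \right)} = \frac{0}{Z} = 0$)
$\sqrt{455270 + P{\left(V{\left(18 \right)} \right)}} = \sqrt{455270 + 0} = \sqrt{455270}$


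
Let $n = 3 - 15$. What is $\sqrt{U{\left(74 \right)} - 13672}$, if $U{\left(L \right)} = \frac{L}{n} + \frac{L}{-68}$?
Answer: $\frac{i \sqrt{35579742}}{51} \approx 116.96 i$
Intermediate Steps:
$n = -12$ ($n = 3 - 15 = -12$)
$U{\left(L \right)} = - \frac{5 L}{51}$ ($U{\left(L \right)} = \frac{L}{-12} + \frac{L}{-68} = L \left(- \frac{1}{12}\right) + L \left(- \frac{1}{68}\right) = - \frac{L}{12} - \frac{L}{68} = - \frac{5 L}{51}$)
$\sqrt{U{\left(74 \right)} - 13672} = \sqrt{\left(- \frac{5}{51}\right) 74 - 13672} = \sqrt{- \frac{370}{51} - 13672} = \sqrt{- \frac{697642}{51}} = \frac{i \sqrt{35579742}}{51}$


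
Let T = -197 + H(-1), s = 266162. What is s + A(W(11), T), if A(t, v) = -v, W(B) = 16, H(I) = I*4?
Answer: 266363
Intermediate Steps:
H(I) = 4*I
T = -201 (T = -197 + 4*(-1) = -197 - 4 = -201)
s + A(W(11), T) = 266162 - 1*(-201) = 266162 + 201 = 266363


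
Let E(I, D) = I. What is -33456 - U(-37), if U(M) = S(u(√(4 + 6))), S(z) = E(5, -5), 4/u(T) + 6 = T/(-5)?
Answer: -33461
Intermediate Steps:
u(T) = 4/(-6 - T/5) (u(T) = 4/(-6 + T/(-5)) = 4/(-6 + T*(-⅕)) = 4/(-6 - T/5))
S(z) = 5
U(M) = 5
-33456 - U(-37) = -33456 - 1*5 = -33456 - 5 = -33461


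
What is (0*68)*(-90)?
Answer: 0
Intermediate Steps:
(0*68)*(-90) = 0*(-90) = 0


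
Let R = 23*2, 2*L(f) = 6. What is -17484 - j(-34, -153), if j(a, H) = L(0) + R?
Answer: -17533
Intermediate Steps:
L(f) = 3 (L(f) = (½)*6 = 3)
R = 46
j(a, H) = 49 (j(a, H) = 3 + 46 = 49)
-17484 - j(-34, -153) = -17484 - 1*49 = -17484 - 49 = -17533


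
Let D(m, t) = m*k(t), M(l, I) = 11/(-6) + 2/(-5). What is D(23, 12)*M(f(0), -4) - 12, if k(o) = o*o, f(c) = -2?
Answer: -37044/5 ≈ -7408.8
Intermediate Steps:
k(o) = o**2
M(l, I) = -67/30 (M(l, I) = 11*(-1/6) + 2*(-1/5) = -11/6 - 2/5 = -67/30)
D(m, t) = m*t**2
D(23, 12)*M(f(0), -4) - 12 = (23*12**2)*(-67/30) - 12 = (23*144)*(-67/30) - 12 = 3312*(-67/30) - 12 = -36984/5 - 12 = -37044/5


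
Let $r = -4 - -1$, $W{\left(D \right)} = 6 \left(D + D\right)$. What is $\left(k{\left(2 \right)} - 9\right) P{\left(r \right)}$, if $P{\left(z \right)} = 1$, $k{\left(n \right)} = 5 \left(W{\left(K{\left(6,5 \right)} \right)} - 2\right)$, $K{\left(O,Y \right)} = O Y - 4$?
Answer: $1541$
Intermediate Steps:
$K{\left(O,Y \right)} = -4 + O Y$
$W{\left(D \right)} = 12 D$ ($W{\left(D \right)} = 6 \cdot 2 D = 12 D$)
$k{\left(n \right)} = 1550$ ($k{\left(n \right)} = 5 \left(12 \left(-4 + 6 \cdot 5\right) - 2\right) = 5 \left(12 \left(-4 + 30\right) - 2\right) = 5 \left(12 \cdot 26 - 2\right) = 5 \left(312 - 2\right) = 5 \cdot 310 = 1550$)
$r = -3$ ($r = -4 + 1 = -3$)
$\left(k{\left(2 \right)} - 9\right) P{\left(r \right)} = \left(1550 - 9\right) 1 = 1541 \cdot 1 = 1541$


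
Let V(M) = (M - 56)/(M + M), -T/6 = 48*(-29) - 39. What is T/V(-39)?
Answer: 669708/95 ≈ 7049.6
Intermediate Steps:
T = 8586 (T = -6*(48*(-29) - 39) = -6*(-1392 - 39) = -6*(-1431) = 8586)
V(M) = (-56 + M)/(2*M) (V(M) = (-56 + M)/((2*M)) = (-56 + M)*(1/(2*M)) = (-56 + M)/(2*M))
T/V(-39) = 8586/(((½)*(-56 - 39)/(-39))) = 8586/(((½)*(-1/39)*(-95))) = 8586/(95/78) = 8586*(78/95) = 669708/95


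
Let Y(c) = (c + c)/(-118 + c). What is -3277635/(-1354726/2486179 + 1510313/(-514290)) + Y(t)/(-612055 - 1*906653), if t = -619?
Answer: 335053990709044866557573761/355903977810531327738 ≈ 9.4142e+5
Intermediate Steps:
Y(c) = 2*c/(-118 + c) (Y(c) = (2*c)/(-118 + c) = 2*c/(-118 + c))
-3277635/(-1354726/2486179 + 1510313/(-514290)) + Y(t)/(-612055 - 1*906653) = -3277635/(-1354726/2486179 + 1510313/(-514290)) + (2*(-619)/(-118 - 619))/(-612055 - 1*906653) = -3277635/(-1354726*1/2486179 + 1510313*(-1/514290)) + (2*(-619)/(-737))/(-612055 - 906653) = -3277635/(-1354726/2486179 - 215759/73470) + (2*(-619)*(-1/737))/(-1518708) = -3277635/(-635947214081/182659571130) + (1238/737)*(-1/1518708) = -3277635*(-182659571130/635947214081) - 619/559643898 = 598691403420677550/635947214081 - 619/559643898 = 335053990709044866557573761/355903977810531327738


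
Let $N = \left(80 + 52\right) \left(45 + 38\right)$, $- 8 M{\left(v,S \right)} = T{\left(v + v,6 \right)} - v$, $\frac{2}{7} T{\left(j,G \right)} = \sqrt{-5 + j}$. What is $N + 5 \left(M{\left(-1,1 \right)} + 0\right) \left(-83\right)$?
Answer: $\frac{88063}{8} + \frac{2905 i \sqrt{7}}{16} \approx 11008.0 + 480.37 i$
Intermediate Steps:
$T{\left(j,G \right)} = \frac{7 \sqrt{-5 + j}}{2}$
$M{\left(v,S \right)} = - \frac{7 \sqrt{-5 + 2 v}}{16} + \frac{v}{8}$ ($M{\left(v,S \right)} = - \frac{\frac{7 \sqrt{-5 + \left(v + v\right)}}{2} - v}{8} = - \frac{\frac{7 \sqrt{-5 + 2 v}}{2} - v}{8} = - \frac{- v + \frac{7 \sqrt{-5 + 2 v}}{2}}{8} = - \frac{7 \sqrt{-5 + 2 v}}{16} + \frac{v}{8}$)
$N = 10956$ ($N = 132 \cdot 83 = 10956$)
$N + 5 \left(M{\left(-1,1 \right)} + 0\right) \left(-83\right) = 10956 + 5 \left(\left(- \frac{7 \sqrt{-5 + 2 \left(-1\right)}}{16} + \frac{1}{8} \left(-1\right)\right) + 0\right) \left(-83\right) = 10956 + 5 \left(\left(- \frac{7 \sqrt{-5 - 2}}{16} - \frac{1}{8}\right) + 0\right) \left(-83\right) = 10956 + 5 \left(\left(- \frac{7 \sqrt{-7}}{16} - \frac{1}{8}\right) + 0\right) \left(-83\right) = 10956 + 5 \left(\left(- \frac{7 i \sqrt{7}}{16} - \frac{1}{8}\right) + 0\right) \left(-83\right) = 10956 + 5 \left(\left(- \frac{1}{8} - \frac{7 i \sqrt{7}}{16}\right) + 0\right) \left(-83\right) = 10956 + 5 \left(- \frac{1}{8} - \frac{7 i \sqrt{7}}{16}\right) \left(-83\right) = 10956 + \left(- \frac{5}{8} - \frac{35 i \sqrt{7}}{16}\right) \left(-83\right) = 10956 + \left(\frac{415}{8} + \frac{2905 i \sqrt{7}}{16}\right) = \frac{88063}{8} + \frac{2905 i \sqrt{7}}{16}$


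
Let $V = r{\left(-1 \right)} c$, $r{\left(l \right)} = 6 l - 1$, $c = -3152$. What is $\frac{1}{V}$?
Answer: $\frac{1}{22064} \approx 4.5323 \cdot 10^{-5}$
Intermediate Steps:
$r{\left(l \right)} = -1 + 6 l$
$V = 22064$ ($V = \left(-1 + 6 \left(-1\right)\right) \left(-3152\right) = \left(-1 - 6\right) \left(-3152\right) = \left(-7\right) \left(-3152\right) = 22064$)
$\frac{1}{V} = \frac{1}{22064}$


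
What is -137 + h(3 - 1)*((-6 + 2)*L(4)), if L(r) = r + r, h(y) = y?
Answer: -201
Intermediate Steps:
L(r) = 2*r
-137 + h(3 - 1)*((-6 + 2)*L(4)) = -137 + (3 - 1)*((-6 + 2)*(2*4)) = -137 + 2*(-4*8) = -137 + 2*(-32) = -137 - 64 = -201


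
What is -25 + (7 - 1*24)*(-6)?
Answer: 77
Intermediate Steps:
-25 + (7 - 1*24)*(-6) = -25 + (7 - 24)*(-6) = -25 - 17*(-6) = -25 + 102 = 77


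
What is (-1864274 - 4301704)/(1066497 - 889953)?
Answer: -1027663/29424 ≈ -34.926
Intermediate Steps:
(-1864274 - 4301704)/(1066497 - 889953) = -6165978/176544 = -6165978*1/176544 = -1027663/29424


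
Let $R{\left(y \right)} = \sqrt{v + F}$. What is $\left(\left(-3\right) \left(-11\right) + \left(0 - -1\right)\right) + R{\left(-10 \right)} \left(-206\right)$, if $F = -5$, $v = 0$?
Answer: $34 - 206 i \sqrt{5} \approx 34.0 - 460.63 i$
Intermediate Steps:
$R{\left(y \right)} = i \sqrt{5}$ ($R{\left(y \right)} = \sqrt{0 - 5} = \sqrt{-5} = i \sqrt{5}$)
$\left(\left(-3\right) \left(-11\right) + \left(0 - -1\right)\right) + R{\left(-10 \right)} \left(-206\right) = \left(\left(-3\right) \left(-11\right) + \left(0 - -1\right)\right) + i \sqrt{5} \left(-206\right) = \left(33 + \left(0 + 1\right)\right) - 206 i \sqrt{5} = \left(33 + 1\right) - 206 i \sqrt{5} = 34 - 206 i \sqrt{5}$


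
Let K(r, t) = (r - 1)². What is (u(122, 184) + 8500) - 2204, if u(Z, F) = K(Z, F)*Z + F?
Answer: 1792682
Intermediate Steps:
K(r, t) = (-1 + r)²
u(Z, F) = F + Z*(-1 + Z)² (u(Z, F) = (-1 + Z)²*Z + F = Z*(-1 + Z)² + F = F + Z*(-1 + Z)²)
(u(122, 184) + 8500) - 2204 = ((184 + 122*(-1 + 122)²) + 8500) - 2204 = ((184 + 122*121²) + 8500) - 2204 = ((184 + 122*14641) + 8500) - 2204 = ((184 + 1786202) + 8500) - 2204 = (1786386 + 8500) - 2204 = 1794886 - 2204 = 1792682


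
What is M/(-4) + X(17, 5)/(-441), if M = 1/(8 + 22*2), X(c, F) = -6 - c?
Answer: 4343/91728 ≈ 0.047346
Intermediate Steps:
M = 1/52 (M = 1/(8 + 44) = 1/52 ≈ 0.019231)
M/(-4) + X(17, 5)/(-441) = (1/52)/(-4) + (-6 - 1*17)/(-441) = (1/52)*(-¼) + (-6 - 17)*(-1/441) = -1/208 - 23*(-1/441) = -1/208 + 23/441 = 4343/91728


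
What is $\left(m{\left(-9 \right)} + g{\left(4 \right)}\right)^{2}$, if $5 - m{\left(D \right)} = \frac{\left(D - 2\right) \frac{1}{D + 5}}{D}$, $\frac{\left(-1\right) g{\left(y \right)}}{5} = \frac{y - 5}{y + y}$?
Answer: $\frac{182329}{5184} \approx 35.172$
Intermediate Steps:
$g{\left(y \right)} = - \frac{5 \left(-5 + y\right)}{2 y}$ ($g{\left(y \right)} = - 5 \frac{y - 5}{y + y} = - 5 \frac{-5 + y}{2 y} = - \frac{5 \left(-5 + y\right)}{2 y}$)
$m{\left(D \right)} = 5 - \frac{-2 + D}{D \left(5 + D\right)}$ ($m{\left(D \right)} = 5 - \frac{\left(D - 2\right) \frac{1}{D + 5}}{D} = 5 - \frac{\left(-2 + D\right) \frac{1}{5 + D}}{D} = 5 - \frac{\frac{1}{5 + D} \left(-2 + D\right)}{D} = 5 - \frac{-2 + D}{D \left(5 + D\right)}$)
$\left(m{\left(-9 \right)} + g{\left(4 \right)}\right)^{2} = \left(\frac{2 + 5 \left(-9\right)^{2} + 24 \left(-9\right)}{\left(-9\right) \left(5 - 9\right)} + \frac{5 \left(5 - 4\right)}{2 \cdot 4}\right)^{2} = \left(- \frac{2 + 5 \cdot 81 - 216}{9 \left(-4\right)} + \frac{5}{2} \cdot \frac{1}{4} \left(5 - 4\right)\right)^{2} = \left(\left(- \frac{1}{9}\right) \left(- \frac{1}{4}\right) \left(2 + 405 - 216\right) + \frac{5}{2} \cdot \frac{1}{4} \cdot 1\right)^{2} = \left(\left(- \frac{1}{9}\right) \left(- \frac{1}{4}\right) 191 + \frac{5}{8}\right)^{2} = \left(\frac{191}{36} + \frac{5}{8}\right)^{2} = \left(\frac{427}{72}\right)^{2} = \frac{182329}{5184}$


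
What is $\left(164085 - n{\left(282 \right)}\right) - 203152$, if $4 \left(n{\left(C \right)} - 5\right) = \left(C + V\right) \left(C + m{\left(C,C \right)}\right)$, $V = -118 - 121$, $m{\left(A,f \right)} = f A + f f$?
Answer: $- \frac{3503739}{2} \approx -1.7519 \cdot 10^{6}$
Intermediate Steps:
$m{\left(A,f \right)} = f^{2} + A f$ ($m{\left(A,f \right)} = A f + f^{2} = f^{2} + A f$)
$V = -239$ ($V = -118 - 121 = -239$)
$n{\left(C \right)} = 5 + \frac{\left(-239 + C\right) \left(C + 2 C^{2}\right)}{4}$ ($n{\left(C \right)} = 5 + \frac{\left(C - 239\right) \left(C + C \left(C + C\right)\right)}{4} = 5 + \frac{\left(-239 + C\right) \left(C + C 2 C\right)}{4} = 5 + \frac{\left(-239 + C\right) \left(C + 2 C^{2}\right)}{4}$)
$\left(164085 - n{\left(282 \right)}\right) - 203152 = \left(164085 - \left(5 + \frac{282^{3}}{2} - \frac{477 \cdot 282^{2}}{4} - \frac{33699}{2}\right)\right) - 203152 = \left(164085 - \left(5 + \frac{1}{2} \cdot 22425768 - 9483237 - \frac{33699}{2}\right)\right) - 203152 = \left(164085 - \left(5 + 11212884 - 9483237 - \frac{33699}{2}\right)\right) - 203152 = \left(164085 - \frac{3425605}{2}\right) - 203152 = - \frac{3097435}{2} - 203152 = - \frac{3503739}{2}$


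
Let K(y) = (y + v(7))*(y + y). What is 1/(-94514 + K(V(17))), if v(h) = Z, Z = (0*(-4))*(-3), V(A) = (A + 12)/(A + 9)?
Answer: -338/31944891 ≈ -1.0581e-5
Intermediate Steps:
V(A) = (12 + A)/(9 + A)
Z = 0 (Z = 0*(-3) = 0)
v(h) = 0
K(y) = 2*y² (K(y) = (y + 0)*(y + y) = y*(2*y) = 2*y²)
1/(-94514 + K(V(17))) = 1/(-94514 + 2*((12 + 17)/(9 + 17))²) = 1/(-94514 + 2*(29/26)²) = 1/(-94514 + 2*(841/676)) = 1/(-94514 + 841/338) = 1/(-31944891/338) = -338/31944891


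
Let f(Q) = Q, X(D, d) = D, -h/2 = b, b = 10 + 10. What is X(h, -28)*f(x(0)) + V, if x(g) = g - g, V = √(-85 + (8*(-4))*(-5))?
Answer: 5*√3 ≈ 8.6602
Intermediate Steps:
b = 20
h = -40 (h = -2*20 = -40)
V = 5*√3 (V = √(-85 - 32*(-5)) = √(-85 + 160) = √75 = 5*√3 ≈ 8.6602)
x(g) = 0
X(h, -28)*f(x(0)) + V = -40*0 + 5*√3 = 0 + 5*√3 = 5*√3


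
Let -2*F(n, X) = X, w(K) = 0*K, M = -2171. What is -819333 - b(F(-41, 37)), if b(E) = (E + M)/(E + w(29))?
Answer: -30319700/37 ≈ -8.1945e+5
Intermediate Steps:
w(K) = 0
F(n, X) = -X/2
b(E) = (-2171 + E)/E (b(E) = (E - 2171)/(E + 0) = (-2171 + E)/E)
-819333 - b(F(-41, 37)) = -819333 - (-2171 - ½*37)/((-½*37)) = -819333 - (-2171 - 37/2)/(-37/2) = -819333 - (-2)*(-4379)/(37*2) = -819333 - 1*4379/37 = -819333 - 4379/37 = -30319700/37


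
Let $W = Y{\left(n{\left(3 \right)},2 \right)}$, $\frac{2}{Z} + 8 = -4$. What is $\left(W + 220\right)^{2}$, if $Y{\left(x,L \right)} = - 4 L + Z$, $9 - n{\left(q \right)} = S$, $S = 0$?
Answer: $\frac{1615441}{36} \approx 44873.0$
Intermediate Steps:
$Z = - \frac{1}{6}$ ($Z = \frac{2}{-8 - 4} = \frac{2}{-12} = 2 \left(- \frac{1}{12}\right) = - \frac{1}{6} \approx -0.16667$)
$n{\left(q \right)} = 9$ ($n{\left(q \right)} = 9 - 0 = 9 + 0 = 9$)
$Y{\left(x,L \right)} = - \frac{1}{6} - 4 L$ ($Y{\left(x,L \right)} = - 4 L - \frac{1}{6} = - \frac{1}{6} - 4 L$)
$W = - \frac{49}{6}$ ($W = - \frac{1}{6} - 8 = - \frac{49}{6} \approx -8.1667$)
$\left(W + 220\right)^{2} = \left(- \frac{49}{6} + 220\right)^{2} = \left(\frac{1271}{6}\right)^{2} = \frac{1615441}{36}$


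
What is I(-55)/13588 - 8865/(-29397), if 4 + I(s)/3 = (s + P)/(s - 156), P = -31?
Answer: 4224951507/14047199666 ≈ 0.30077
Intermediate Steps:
I(s) = -12 + 3*(-31 + s)/(-156 + s) (I(s) = -12 + 3*((s - 31)/(s - 156)) = -12 + 3*((-31 + s)/(-156 + s)) = -12 + 3*(-31 + s)/(-156 + s))
I(-55)/13588 - 8865/(-29397) = (3*(593 - 3*(-55))/(-156 - 55))/13588 - 8865/(-29397) = (3*(593 + 165)/(-211))*(1/13588) - 8865*(-1/29397) = (3*(-1/211)*758)*(1/13588) + 2955/9799 = -2274/211*1/13588 + 2955/9799 = -1137/1433534 + 2955/9799 = 4224951507/14047199666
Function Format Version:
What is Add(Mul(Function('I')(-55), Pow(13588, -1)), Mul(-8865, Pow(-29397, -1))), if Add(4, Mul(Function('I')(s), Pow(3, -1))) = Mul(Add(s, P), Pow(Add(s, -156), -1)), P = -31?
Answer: Rational(4224951507, 14047199666) ≈ 0.30077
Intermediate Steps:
Function('I')(s) = Add(-12, Mul(3, Pow(Add(-156, s), -1), Add(-31, s))) (Function('I')(s) = Add(-12, Mul(3, Mul(Add(s, -31), Pow(Add(s, -156), -1)))) = Add(-12, Mul(3, Mul(Add(-31, s), Pow(Add(-156, s), -1)))) = Add(-12, Mul(3, Mul(Pow(Add(-156, s), -1), Add(-31, s)))) = Add(-12, Mul(3, Pow(Add(-156, s), -1), Add(-31, s))))
Add(Mul(Function('I')(-55), Pow(13588, -1)), Mul(-8865, Pow(-29397, -1))) = Add(Mul(Mul(3, Pow(Add(-156, -55), -1), Add(593, Mul(-3, -55))), Pow(13588, -1)), Mul(-8865, Pow(-29397, -1))) = Add(Mul(Mul(3, Pow(-211, -1), Add(593, 165)), Rational(1, 13588)), Mul(-8865, Rational(-1, 29397))) = Add(Mul(Mul(3, Rational(-1, 211), 758), Rational(1, 13588)), Rational(2955, 9799)) = Add(Mul(Rational(-2274, 211), Rational(1, 13588)), Rational(2955, 9799)) = Add(Rational(-1137, 1433534), Rational(2955, 9799)) = Rational(4224951507, 14047199666)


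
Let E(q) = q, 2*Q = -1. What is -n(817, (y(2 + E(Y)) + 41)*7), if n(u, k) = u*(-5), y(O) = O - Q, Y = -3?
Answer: 4085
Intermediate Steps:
Q = -½ (Q = (½)*(-1) = -½ ≈ -0.50000)
y(O) = ½ + O (y(O) = O - 1*(-½) = O + ½ = ½ + O)
n(u, k) = -5*u
-n(817, (y(2 + E(Y)) + 41)*7) = -(-5)*817 = -1*(-4085) = 4085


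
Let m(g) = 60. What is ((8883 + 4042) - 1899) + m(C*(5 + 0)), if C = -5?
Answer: 11086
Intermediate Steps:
((8883 + 4042) - 1899) + m(C*(5 + 0)) = ((8883 + 4042) - 1899) + 60 = (12925 - 1899) + 60 = 11026 + 60 = 11086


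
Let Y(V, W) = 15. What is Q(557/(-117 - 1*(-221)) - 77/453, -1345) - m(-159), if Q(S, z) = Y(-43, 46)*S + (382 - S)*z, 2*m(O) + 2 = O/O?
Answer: -5968346311/11778 ≈ -5.0674e+5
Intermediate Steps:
m(O) = -1/2 (m(O) = -1 + (O/O)/2 = -1 + (1/2)*1 = -1 + 1/2 = -1/2)
Q(S, z) = 15*S + z*(382 - S) (Q(S, z) = 15*S + (382 - S)*z = 15*S + z*(382 - S))
Q(557/(-117 - 1*(-221)) - 77/453, -1345) - m(-159) = (15*(557/(-117 - 1*(-221)) - 77/453) + 382*(-1345) - 1*(557/(-117 - 1*(-221)) - 77/453)*(-1345)) - 1*(-1/2) = (15*(557/(-117 + 221) - 77*1/453) - 513790 - 1*(557/(-117 + 221) - 77*1/453)*(-1345)) + 1/2 = (15*(557/104 - 77/453) - 513790 - 1*(557/104 - 77/453)*(-1345)) + 1/2 = (15*(244313/47112) - 513790 - 1*244313/47112*(-1345)) + 1/2 = (1221565/15704 - 513790 + 328600985/47112) + 1/2 = -2984176100/5889 + 1/2 = -5968346311/11778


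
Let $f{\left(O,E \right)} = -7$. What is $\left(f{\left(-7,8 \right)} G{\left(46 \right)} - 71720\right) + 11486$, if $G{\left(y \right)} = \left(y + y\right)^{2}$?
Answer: $-119482$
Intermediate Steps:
$G{\left(y \right)} = 4 y^{2}$ ($G{\left(y \right)} = \left(2 y\right)^{2} = 4 y^{2}$)
$\left(f{\left(-7,8 \right)} G{\left(46 \right)} - 71720\right) + 11486 = \left(- 7 \cdot 4 \cdot 46^{2} - 71720\right) + 11486 = \left(- 7 \cdot 4 \cdot 2116 - 71720\right) + 11486 = \left(\left(-7\right) 8464 - 71720\right) + 11486 = \left(-59248 - 71720\right) + 11486 = -130968 + 11486 = -119482$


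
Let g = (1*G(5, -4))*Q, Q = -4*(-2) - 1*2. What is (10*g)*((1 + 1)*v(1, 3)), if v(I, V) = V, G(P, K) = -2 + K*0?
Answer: -720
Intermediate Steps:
G(P, K) = -2 (G(P, K) = -2 + 0 = -2)
Q = 6 (Q = 8 - 2 = 6)
g = -12 (g = (1*(-2))*6 = -2*6 = -12)
(10*g)*((1 + 1)*v(1, 3)) = (10*(-12))*((1 + 1)*3) = -240*3 = -120*6 = -720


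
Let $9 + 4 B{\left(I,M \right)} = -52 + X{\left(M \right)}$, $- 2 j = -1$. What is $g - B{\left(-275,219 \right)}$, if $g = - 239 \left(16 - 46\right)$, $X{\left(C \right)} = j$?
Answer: $\frac{57481}{8} \approx 7185.1$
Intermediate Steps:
$j = \frac{1}{2}$ ($j = \left(- \frac{1}{2}\right) \left(-1\right) = \frac{1}{2} \approx 0.5$)
$X{\left(C \right)} = \frac{1}{2}$
$g = 7170$ ($g = \left(-239\right) \left(-30\right) = 7170$)
$B{\left(I,M \right)} = - \frac{121}{8}$ ($B{\left(I,M \right)} = - \frac{9}{4} + \frac{-52 + \frac{1}{2}}{4} = - \frac{9}{4} + \frac{1}{4} \left(- \frac{103}{2}\right) = - \frac{9}{4} - \frac{103}{8} = - \frac{121}{8}$)
$g - B{\left(-275,219 \right)} = 7170 - - \frac{121}{8} = 7170 + \frac{121}{8} = \frac{57481}{8}$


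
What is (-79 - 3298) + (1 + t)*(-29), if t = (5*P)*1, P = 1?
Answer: -3551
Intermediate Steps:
t = 5 (t = (5*1)*1 = 5*1 = 5)
(-79 - 3298) + (1 + t)*(-29) = (-79 - 3298) + (1 + 5)*(-29) = -3377 + 6*(-29) = -3377 - 174 = -3551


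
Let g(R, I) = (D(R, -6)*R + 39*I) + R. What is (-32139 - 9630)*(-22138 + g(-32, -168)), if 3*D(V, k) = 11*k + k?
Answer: 1167610626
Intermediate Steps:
D(V, k) = 4*k (D(V, k) = (11*k + k)/3 = (12*k)/3 = 4*k)
g(R, I) = -23*R + 39*I (g(R, I) = ((4*(-6))*R + 39*I) + R = (-24*R + 39*I) + R = -23*R + 39*I)
(-32139 - 9630)*(-22138 + g(-32, -168)) = (-32139 - 9630)*(-22138 + (-23*(-32) + 39*(-168))) = -41769*(-22138 + (736 - 6552)) = -41769*(-22138 - 5816) = -41769*(-27954) = 1167610626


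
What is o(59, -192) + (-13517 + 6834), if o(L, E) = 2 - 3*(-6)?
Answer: -6663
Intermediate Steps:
o(L, E) = 20 (o(L, E) = 2 + 18 = 20)
o(59, -192) + (-13517 + 6834) = 20 + (-13517 + 6834) = 20 - 6683 = -6663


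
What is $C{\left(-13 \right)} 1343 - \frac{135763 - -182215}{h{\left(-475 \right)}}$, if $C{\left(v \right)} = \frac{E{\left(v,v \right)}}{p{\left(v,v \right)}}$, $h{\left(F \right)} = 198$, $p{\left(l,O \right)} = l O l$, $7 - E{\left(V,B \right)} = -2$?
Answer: $- \frac{350495446}{217503} \approx -1611.5$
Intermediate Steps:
$E{\left(V,B \right)} = 9$ ($E{\left(V,B \right)} = 7 - -2 = 7 + 2 = 9$)
$p{\left(l,O \right)} = O l^{2}$ ($p{\left(l,O \right)} = O l l = O l^{2}$)
$C{\left(v \right)} = \frac{9}{v^{3}}$ ($C{\left(v \right)} = \frac{9}{v v^{2}} = \frac{9}{v^{3}}$)
$C{\left(-13 \right)} 1343 - \frac{135763 - -182215}{h{\left(-475 \right)}} = \frac{9}{-2197} \cdot 1343 - \frac{135763 - -182215}{198} = 9 \left(- \frac{1}{2197}\right) 1343 - \left(135763 + 182215\right) \frac{1}{198} = \left(- \frac{9}{2197}\right) 1343 - 317978 \cdot \frac{1}{198} = - \frac{12087}{2197} - \frac{158989}{99} = - \frac{350495446}{217503}$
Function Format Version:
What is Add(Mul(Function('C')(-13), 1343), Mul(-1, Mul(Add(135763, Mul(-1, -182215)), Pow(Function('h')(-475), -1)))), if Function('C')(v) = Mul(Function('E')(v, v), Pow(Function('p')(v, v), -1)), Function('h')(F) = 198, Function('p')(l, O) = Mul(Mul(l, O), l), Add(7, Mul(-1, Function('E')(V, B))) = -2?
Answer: Rational(-350495446, 217503) ≈ -1611.5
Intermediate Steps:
Function('E')(V, B) = 9 (Function('E')(V, B) = Add(7, Mul(-1, -2)) = Add(7, 2) = 9)
Function('p')(l, O) = Mul(O, Pow(l, 2)) (Function('p')(l, O) = Mul(Mul(O, l), l) = Mul(O, Pow(l, 2)))
Function('C')(v) = Mul(9, Pow(v, -3)) (Function('C')(v) = Mul(9, Pow(Mul(v, Pow(v, 2)), -1)) = Mul(9, Pow(Pow(v, 3), -1)) = Mul(9, Pow(v, -3)))
Add(Mul(Function('C')(-13), 1343), Mul(-1, Mul(Add(135763, Mul(-1, -182215)), Pow(Function('h')(-475), -1)))) = Add(Mul(Mul(9, Pow(-13, -3)), 1343), Mul(-1, Mul(Add(135763, Mul(-1, -182215)), Pow(198, -1)))) = Add(Mul(Mul(9, Rational(-1, 2197)), 1343), Mul(-1, Mul(Add(135763, 182215), Rational(1, 198)))) = Add(Mul(Rational(-9, 2197), 1343), Mul(-1, Mul(317978, Rational(1, 198)))) = Add(Rational(-12087, 2197), Mul(-1, Rational(158989, 99))) = Add(Rational(-12087, 2197), Rational(-158989, 99)) = Rational(-350495446, 217503)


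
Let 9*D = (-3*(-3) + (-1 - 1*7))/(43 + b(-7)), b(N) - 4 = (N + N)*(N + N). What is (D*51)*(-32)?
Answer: -544/729 ≈ -0.74623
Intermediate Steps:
b(N) = 4 + 4*N**2 (b(N) = 4 + (N + N)*(N + N) = 4 + (2*N)*(2*N) = 4 + 4*N**2)
D = 1/2187 (D = ((-3*(-3) + (-1 - 1*7))/(43 + (4 + 4*(-7)**2)))/9 = ((9 + (-1 - 7))/(43 + (4 + 4*49)))/9 = ((9 - 8)/(43 + (4 + 196)))/9 = (1/(43 + 200))/9 = (1/243)/9 = (1*(1/243))/9 = (1/9)*(1/243) = 1/2187 ≈ 0.00045725)
(D*51)*(-32) = ((1/2187)*51)*(-32) = (17/729)*(-32) = -544/729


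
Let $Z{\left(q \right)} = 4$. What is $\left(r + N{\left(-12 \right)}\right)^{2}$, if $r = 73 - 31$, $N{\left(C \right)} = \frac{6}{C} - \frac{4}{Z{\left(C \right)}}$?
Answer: $\frac{6561}{4} \approx 1640.3$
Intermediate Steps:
$N{\left(C \right)} = -1 + \frac{6}{C}$ ($N{\left(C \right)} = \frac{6}{C} - \frac{4}{4} = \frac{6}{C} - 1 = -1 + \frac{6}{C}$)
$r = 42$ ($r = 73 - 31 = 42$)
$\left(r + N{\left(-12 \right)}\right)^{2} = \left(42 + \frac{6 - -12}{-12}\right)^{2} = \left(42 - \frac{6 + 12}{12}\right)^{2} = \left(42 - \frac{3}{2}\right)^{2} = \left(\frac{81}{2}\right)^{2} = \frac{6561}{4}$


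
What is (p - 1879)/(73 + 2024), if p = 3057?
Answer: 1178/2097 ≈ 0.56176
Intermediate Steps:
(p - 1879)/(73 + 2024) = (3057 - 1879)/(73 + 2024) = 1178/2097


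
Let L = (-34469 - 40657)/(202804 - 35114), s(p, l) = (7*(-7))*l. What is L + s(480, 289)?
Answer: -1187366608/83845 ≈ -14161.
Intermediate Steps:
s(p, l) = -49*l
L = -37563/83845 (L = -75126/167690 = -75126*1/167690 = -37563/83845 ≈ -0.44801)
L + s(480, 289) = -37563/83845 - 49*289 = -37563/83845 - 14161 = -1187366608/83845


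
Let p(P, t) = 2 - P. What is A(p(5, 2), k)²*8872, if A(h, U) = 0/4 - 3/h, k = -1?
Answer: 8872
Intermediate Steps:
A(h, U) = -3/h (A(h, U) = 0*(¼) - 3/h = 0 - 3/h = -3/h)
A(p(5, 2), k)²*8872 = (-3/(2 - 1*5))²*8872 = (-3/(2 - 5))²*8872 = (-3/(-3))²*8872 = (-3*(-⅓))²*8872 = 1²*8872 = 1*8872 = 8872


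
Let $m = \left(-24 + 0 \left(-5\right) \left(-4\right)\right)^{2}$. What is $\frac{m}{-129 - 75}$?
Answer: $- \frac{48}{17} \approx -2.8235$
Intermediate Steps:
$m = 576$ ($m = \left(-24 + 0 \left(-4\right)\right)^{2} = \left(-24 + 0\right)^{2} = \left(-24\right)^{2} = 576$)
$\frac{m}{-129 - 75} = \frac{576}{-129 - 75} = \frac{576}{-204} = 576 \left(- \frac{1}{204}\right) = - \frac{48}{17}$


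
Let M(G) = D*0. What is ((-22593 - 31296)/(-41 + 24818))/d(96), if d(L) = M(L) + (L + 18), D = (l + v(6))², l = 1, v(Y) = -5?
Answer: -17963/941526 ≈ -0.019079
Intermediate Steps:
D = 16 (D = (1 - 5)² = (-4)² = 16)
M(G) = 0 (M(G) = 16*0 = 0)
d(L) = 18 + L (d(L) = 0 + (L + 18) = 0 + (18 + L) = 18 + L)
((-22593 - 31296)/(-41 + 24818))/d(96) = ((-22593 - 31296)/(-41 + 24818))/(18 + 96) = -53889/24777/114 = -53889*1/24777*(1/114) = -17963/8259*1/114 = -17963/941526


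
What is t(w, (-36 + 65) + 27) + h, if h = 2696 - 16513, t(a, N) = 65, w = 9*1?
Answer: -13752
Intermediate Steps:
w = 9
h = -13817
t(w, (-36 + 65) + 27) + h = 65 - 13817 = -13752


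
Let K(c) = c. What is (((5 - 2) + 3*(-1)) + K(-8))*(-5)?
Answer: 40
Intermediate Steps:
(((5 - 2) + 3*(-1)) + K(-8))*(-5) = (((5 - 2) + 3*(-1)) - 8)*(-5) = ((3 - 3) - 8)*(-5) = (0 - 8)*(-5) = -8*(-5) = 40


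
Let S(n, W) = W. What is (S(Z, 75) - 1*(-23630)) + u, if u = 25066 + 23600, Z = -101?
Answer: 72371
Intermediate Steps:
u = 48666
(S(Z, 75) - 1*(-23630)) + u = (75 - 1*(-23630)) + 48666 = (75 + 23630) + 48666 = 23705 + 48666 = 72371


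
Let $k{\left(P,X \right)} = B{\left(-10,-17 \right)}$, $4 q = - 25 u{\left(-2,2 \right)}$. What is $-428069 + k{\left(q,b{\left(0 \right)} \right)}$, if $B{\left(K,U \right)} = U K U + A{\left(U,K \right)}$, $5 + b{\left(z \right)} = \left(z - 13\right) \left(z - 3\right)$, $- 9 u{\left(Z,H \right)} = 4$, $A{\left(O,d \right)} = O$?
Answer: $-430976$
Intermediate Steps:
$u{\left(Z,H \right)} = - \frac{4}{9}$ ($u{\left(Z,H \right)} = \left(- \frac{1}{9}\right) 4 = - \frac{4}{9}$)
$b{\left(z \right)} = -5 + \left(-13 + z\right) \left(-3 + z\right)$ ($b{\left(z \right)} = -5 + \left(z - 13\right) \left(z - 3\right) = -5 + \left(-13 + z\right) \left(-3 + z\right)$)
$B{\left(K,U \right)} = U + K U^{2}$ ($B{\left(K,U \right)} = U K U + U = K U U + U = K U^{2} + U = U + K U^{2}$)
$q = \frac{25}{9}$ ($q = \frac{\left(-25\right) \left(- \frac{4}{9}\right)}{4} = \frac{1}{4} \cdot \frac{100}{9} = \frac{25}{9} \approx 2.7778$)
$k{\left(P,X \right)} = -2907$ ($k{\left(P,X \right)} = - 17 \left(1 - -170\right) = - 17 \left(1 + 170\right) = \left(-17\right) 171 = -2907$)
$-428069 + k{\left(q,b{\left(0 \right)} \right)} = -428069 - 2907 = -430976$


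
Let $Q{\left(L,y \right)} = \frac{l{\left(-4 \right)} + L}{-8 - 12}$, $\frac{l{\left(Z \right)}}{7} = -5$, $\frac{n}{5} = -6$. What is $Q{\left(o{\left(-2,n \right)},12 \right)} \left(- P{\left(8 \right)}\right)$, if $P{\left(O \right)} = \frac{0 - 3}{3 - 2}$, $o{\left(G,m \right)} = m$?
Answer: $\frac{39}{4} \approx 9.75$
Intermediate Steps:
$n = -30$ ($n = 5 \left(-6\right) = -30$)
$l{\left(Z \right)} = -35$ ($l{\left(Z \right)} = 7 \left(-5\right) = -35$)
$P{\left(O \right)} = -3$ ($P{\left(O \right)} = - \frac{3}{1} = \left(-3\right) 1 = -3$)
$Q{\left(L,y \right)} = \frac{7}{4} - \frac{L}{20}$ ($Q{\left(L,y \right)} = \frac{-35 + L}{-8 - 12} = \frac{-35 + L}{-20} = \left(-35 + L\right) \left(- \frac{1}{20}\right) = \frac{7}{4} - \frac{L}{20}$)
$Q{\left(o{\left(-2,n \right)},12 \right)} \left(- P{\left(8 \right)}\right) = \left(\frac{7}{4} - - \frac{3}{2}\right) \left(\left(-1\right) \left(-3\right)\right) = \left(\frac{7}{4} + \frac{3}{2}\right) 3 = \frac{13}{4} \cdot 3 = \frac{39}{4}$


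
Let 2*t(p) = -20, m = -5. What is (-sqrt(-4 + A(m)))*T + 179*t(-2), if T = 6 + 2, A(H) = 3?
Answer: -1790 - 8*I ≈ -1790.0 - 8.0*I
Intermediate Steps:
t(p) = -10 (t(p) = (1/2)*(-20) = -10)
T = 8
(-sqrt(-4 + A(m)))*T + 179*t(-2) = -sqrt(-4 + 3)*8 + 179*(-10) = -sqrt(-1)*8 - 1790 = -I*8 - 1790 = -8*I - 1790 = -1790 - 8*I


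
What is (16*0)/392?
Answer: 0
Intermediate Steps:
(16*0)/392 = 0*(1/392) = 0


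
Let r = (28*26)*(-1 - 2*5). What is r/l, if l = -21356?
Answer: 2002/5339 ≈ 0.37498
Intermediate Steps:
r = -8008 (r = 728*(-1 - 10) = 728*(-11) = -8008)
r/l = -8008/(-21356) = -8008*(-1/21356) = 2002/5339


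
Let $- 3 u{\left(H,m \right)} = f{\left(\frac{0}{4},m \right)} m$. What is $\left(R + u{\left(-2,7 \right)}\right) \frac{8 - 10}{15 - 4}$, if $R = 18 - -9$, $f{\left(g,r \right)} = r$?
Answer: $- \frac{64}{33} \approx -1.9394$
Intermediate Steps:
$u{\left(H,m \right)} = - \frac{m^{2}}{3}$ ($u{\left(H,m \right)} = - \frac{m m}{3} = - \frac{m^{2}}{3}$)
$R = 27$ ($R = 18 + 9 = 27$)
$\left(R + u{\left(-2,7 \right)}\right) \frac{8 - 10}{15 - 4} = \left(27 - \frac{7^{2}}{3}\right) \frac{8 - 10}{15 - 4} = \left(27 - \frac{49}{3}\right) \left(- \frac{2}{11}\right) = \left(27 - \frac{49}{3}\right) \left(\left(-2\right) \frac{1}{11}\right) = \frac{32}{3} \left(- \frac{2}{11}\right) = - \frac{64}{33}$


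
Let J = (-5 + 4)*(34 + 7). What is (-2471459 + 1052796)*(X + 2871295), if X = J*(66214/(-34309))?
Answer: -139758131214699927/34309 ≈ -4.0735e+12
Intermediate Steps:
J = -41 (J = -1*41 = -41)
X = 2714774/34309 (X = -2714774/(-34309) = -2714774*(-1)/34309 = -41*(-66214/34309) = 2714774/34309 ≈ 79.127)
(-2471459 + 1052796)*(X + 2871295) = (-2471459 + 1052796)*(2714774/34309 + 2871295) = -1418663*98513974929/34309 = -139758131214699927/34309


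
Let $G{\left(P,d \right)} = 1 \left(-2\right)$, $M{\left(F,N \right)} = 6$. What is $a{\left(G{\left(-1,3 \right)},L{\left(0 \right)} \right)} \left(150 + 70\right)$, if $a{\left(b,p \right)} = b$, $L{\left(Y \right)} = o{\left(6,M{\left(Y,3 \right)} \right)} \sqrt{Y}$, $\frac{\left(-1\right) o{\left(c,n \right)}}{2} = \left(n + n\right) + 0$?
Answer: $-440$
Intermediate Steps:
$G{\left(P,d \right)} = -2$
$o{\left(c,n \right)} = - 4 n$ ($o{\left(c,n \right)} = - 2 \left(\left(n + n\right) + 0\right) = - 2 \left(2 n + 0\right) = - 2 \cdot 2 n = - 4 n$)
$L{\left(Y \right)} = - 24 \sqrt{Y}$ ($L{\left(Y \right)} = \left(-4\right) 6 \sqrt{Y} = - 24 \sqrt{Y}$)
$a{\left(G{\left(-1,3 \right)},L{\left(0 \right)} \right)} \left(150 + 70\right) = - 2 \left(150 + 70\right) = \left(-2\right) 220 = -440$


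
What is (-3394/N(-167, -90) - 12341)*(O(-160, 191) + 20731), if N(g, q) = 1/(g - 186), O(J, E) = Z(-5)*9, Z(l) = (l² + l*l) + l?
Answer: 25061821776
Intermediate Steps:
Z(l) = l + 2*l² (Z(l) = (l² + l²) + l = 2*l² + l = l + 2*l²)
O(J, E) = 405 (O(J, E) = -5*(1 + 2*(-5))*9 = -5*(1 - 10)*9 = -5*(-9)*9 = 45*9 = 405)
N(g, q) = 1/(-186 + g)
(-3394/N(-167, -90) - 12341)*(O(-160, 191) + 20731) = (-3394/(1/(-186 - 167)) - 12341)*(405 + 20731) = (-3394/(1/(-353)) - 12341)*21136 = (-3394/(-1/353) - 12341)*21136 = (-3394*(-353) - 12341)*21136 = (1198082 - 12341)*21136 = 1185741*21136 = 25061821776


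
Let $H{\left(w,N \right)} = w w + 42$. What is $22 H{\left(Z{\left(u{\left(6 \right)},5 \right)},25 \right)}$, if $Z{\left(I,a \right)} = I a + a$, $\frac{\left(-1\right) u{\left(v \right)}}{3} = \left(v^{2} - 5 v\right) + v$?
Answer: $674674$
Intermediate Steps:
$u{\left(v \right)} = - 3 v^{2} + 12 v$ ($u{\left(v \right)} = - 3 \left(\left(v^{2} - 5 v\right) + v\right) = - 3 \left(v^{2} - 4 v\right) = - 3 v^{2} + 12 v$)
$Z{\left(I,a \right)} = a + I a$
$H{\left(w,N \right)} = 42 + w^{2}$ ($H{\left(w,N \right)} = w^{2} + 42 = 42 + w^{2}$)
$22 H{\left(Z{\left(u{\left(6 \right)},5 \right)},25 \right)} = 22 \left(42 + \left(5 \left(1 + 3 \cdot 6 \left(4 - 6\right)\right)\right)^{2}\right) = 22 \left(42 + \left(5 \left(1 + 3 \cdot 6 \left(-2\right)\right)\right)^{2}\right) = 22 \left(42 + \left(5 \left(1 - 36\right)\right)^{2}\right) = 22 \left(42 + \left(5 \left(-35\right)\right)^{2}\right) = 22 \left(42 + \left(-175\right)^{2}\right) = 22 \left(42 + 30625\right) = 22 \cdot 30667 = 674674$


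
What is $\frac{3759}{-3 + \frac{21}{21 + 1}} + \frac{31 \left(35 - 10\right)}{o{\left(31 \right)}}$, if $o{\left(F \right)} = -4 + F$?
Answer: $- \frac{244219}{135} \approx -1809.0$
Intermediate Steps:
$\frac{3759}{-3 + \frac{21}{21 + 1}} + \frac{31 \left(35 - 10\right)}{o{\left(31 \right)}} = \frac{3759}{-3 + \frac{21}{21 + 1}} + \frac{31 \left(35 - 10\right)}{-4 + 31} = \frac{3759}{-3 + \frac{21}{22}} + \frac{31 \cdot 25}{27} = \frac{3759}{-3 + 21 \cdot \frac{1}{22}} + 775 \cdot \frac{1}{27} = \frac{3759}{-3 + \frac{21}{22}} + \frac{775}{27} = \frac{3759}{- \frac{45}{22}} + \frac{775}{27} = 3759 \left(- \frac{22}{45}\right) + \frac{775}{27} = - \frac{27566}{15} + \frac{775}{27} = - \frac{244219}{135}$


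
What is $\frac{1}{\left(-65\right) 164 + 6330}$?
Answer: $- \frac{1}{4330} \approx -0.00023095$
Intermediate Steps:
$\frac{1}{\left(-65\right) 164 + 6330} = \frac{1}{-10660 + 6330} = \frac{1}{-4330} = - \frac{1}{4330}$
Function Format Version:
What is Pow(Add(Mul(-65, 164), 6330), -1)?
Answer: Rational(-1, 4330) ≈ -0.00023095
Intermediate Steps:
Pow(Add(Mul(-65, 164), 6330), -1) = Pow(Add(-10660, 6330), -1) = Pow(-4330, -1) = Rational(-1, 4330)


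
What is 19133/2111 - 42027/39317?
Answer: 663533164/82998187 ≈ 7.9946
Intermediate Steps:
19133/2111 - 42027/39317 = 663533164/82998187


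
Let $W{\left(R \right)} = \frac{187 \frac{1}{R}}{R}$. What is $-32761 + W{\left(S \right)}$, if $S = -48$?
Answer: $- \frac{75481157}{2304} \approx -32761.0$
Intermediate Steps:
$W{\left(R \right)} = \frac{187}{R^{2}}$
$-32761 + W{\left(S \right)} = -32761 + \frac{187}{2304} = - \frac{75481157}{2304}$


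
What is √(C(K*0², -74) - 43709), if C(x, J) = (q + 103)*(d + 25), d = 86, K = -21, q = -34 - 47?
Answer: I*√41267 ≈ 203.14*I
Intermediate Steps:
q = -81
C(x, J) = 2442 (C(x, J) = (-81 + 103)*(86 + 25) = 22*111 = 2442)
√(C(K*0², -74) - 43709) = √(2442 - 43709) = √(-41267) = I*√41267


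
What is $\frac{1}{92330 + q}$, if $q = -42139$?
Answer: $\frac{1}{50191} \approx 1.9924 \cdot 10^{-5}$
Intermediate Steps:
$\frac{1}{92330 + q} = \frac{1}{92330 - 42139} = \frac{1}{50191}$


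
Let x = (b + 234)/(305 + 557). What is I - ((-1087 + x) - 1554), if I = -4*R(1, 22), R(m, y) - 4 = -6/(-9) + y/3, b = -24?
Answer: 1117478/431 ≈ 2592.8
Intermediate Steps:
x = 105/431 (x = (-24 + 234)/(305 + 557) = 210/862 = 210*(1/862) = 105/431 ≈ 0.24362)
R(m, y) = 14/3 + y/3 (R(m, y) = 4 + (-6/(-9) + y/3) = 4 + (-6*(-⅑) + y*(⅓)) = 4 + (⅔ + y/3) = 14/3 + y/3)
I = -48 (I = -4*(14/3 + (⅓)*22) = -4*(14/3 + 22/3) = -4*12 = -48)
I - ((-1087 + x) - 1554) = -48 - ((-1087 + 105/431) - 1554) = -48 - (-468392/431 - 1554) = -48 - 1*(-1138166/431) = -48 + 1138166/431 = 1117478/431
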